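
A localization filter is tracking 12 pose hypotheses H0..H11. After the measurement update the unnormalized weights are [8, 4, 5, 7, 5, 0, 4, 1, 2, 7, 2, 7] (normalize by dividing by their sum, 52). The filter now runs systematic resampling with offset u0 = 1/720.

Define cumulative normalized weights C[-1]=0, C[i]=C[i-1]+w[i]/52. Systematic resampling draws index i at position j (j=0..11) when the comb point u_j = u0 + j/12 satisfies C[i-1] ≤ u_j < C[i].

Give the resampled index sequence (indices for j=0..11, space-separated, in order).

0 0 1 2 3 3 4 6 8 9 10 11

C = [2/13, 3/13, 17/52, 6/13, 29/52, 29/52, 33/52, 17/26, 9/13, 43/52, 45/52, 1]
j=0: u_0=1/720 ∈ [0, 2/13) → index 0
j=1: u_1=61/720 ∈ [0, 2/13) → index 0
j=2: u_2=121/720 ∈ [2/13, 3/13) → index 1
j=3: u_3=181/720 ∈ [3/13, 17/52) → index 2
j=4: u_4=241/720 ∈ [17/52, 6/13) → index 3
j=5: u_5=301/720 ∈ [17/52, 6/13) → index 3
j=6: u_6=361/720 ∈ [6/13, 29/52) → index 4
j=7: u_7=421/720 ∈ [29/52, 33/52) → index 6
j=8: u_8=481/720 ∈ [17/26, 9/13) → index 8
j=9: u_9=541/720 ∈ [9/13, 43/52) → index 9
j=10: u_10=601/720 ∈ [43/52, 45/52) → index 10
j=11: u_11=661/720 ∈ [45/52, 1) → index 11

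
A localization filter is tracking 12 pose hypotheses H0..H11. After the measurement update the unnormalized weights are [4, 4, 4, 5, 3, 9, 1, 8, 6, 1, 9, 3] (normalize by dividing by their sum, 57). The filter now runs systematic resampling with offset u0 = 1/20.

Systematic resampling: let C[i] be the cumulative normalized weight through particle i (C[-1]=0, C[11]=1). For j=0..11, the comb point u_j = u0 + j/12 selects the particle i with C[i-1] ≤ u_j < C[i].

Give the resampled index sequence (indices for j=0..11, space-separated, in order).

0 1 3 4 5 5 7 7 8 10 10 11

C = [4/57, 8/57, 4/19, 17/57, 20/57, 29/57, 10/19, 2/3, 44/57, 15/19, 18/19, 1]
j=0: u_0=1/20 ∈ [0, 4/57) → index 0
j=1: u_1=2/15 ∈ [4/57, 8/57) → index 1
j=2: u_2=13/60 ∈ [4/19, 17/57) → index 3
j=3: u_3=3/10 ∈ [17/57, 20/57) → index 4
j=4: u_4=23/60 ∈ [20/57, 29/57) → index 5
j=5: u_5=7/15 ∈ [20/57, 29/57) → index 5
j=6: u_6=11/20 ∈ [10/19, 2/3) → index 7
j=7: u_7=19/30 ∈ [10/19, 2/3) → index 7
j=8: u_8=43/60 ∈ [2/3, 44/57) → index 8
j=9: u_9=4/5 ∈ [15/19, 18/19) → index 10
j=10: u_10=53/60 ∈ [15/19, 18/19) → index 10
j=11: u_11=29/30 ∈ [18/19, 1) → index 11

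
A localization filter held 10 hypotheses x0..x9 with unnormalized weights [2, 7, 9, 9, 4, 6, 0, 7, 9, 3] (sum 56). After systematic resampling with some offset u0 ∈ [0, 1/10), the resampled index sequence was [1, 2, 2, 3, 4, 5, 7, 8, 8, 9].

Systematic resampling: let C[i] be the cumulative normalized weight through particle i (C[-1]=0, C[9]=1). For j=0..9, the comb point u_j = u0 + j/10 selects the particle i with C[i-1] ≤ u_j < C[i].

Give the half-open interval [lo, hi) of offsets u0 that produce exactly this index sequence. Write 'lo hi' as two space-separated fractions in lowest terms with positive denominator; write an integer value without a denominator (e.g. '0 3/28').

3/35 1/10

C = [1/28, 9/56, 9/28, 27/56, 31/56, 37/56, 37/56, 11/14, 53/56, 1]
j=0 picked index 1: u0 ∈ [1/28, 9/56)
j=1 picked index 2: u0 ∈ [17/280, 31/140)
j=2 picked index 2: u0 ∈ [-11/280, 17/140)
j=3 picked index 3: u0 ∈ [3/140, 51/280)
j=4 picked index 4: u0 ∈ [23/280, 43/280)
j=5 picked index 5: u0 ∈ [3/56, 9/56)
j=6 picked index 7: u0 ∈ [17/280, 13/70)
j=7 picked index 8: u0 ∈ [3/35, 69/280)
j=8 picked index 8: u0 ∈ [-1/70, 41/280)
j=9 picked index 9: u0 ∈ [13/280, 1/10)
intersection: [3/35, 1/10)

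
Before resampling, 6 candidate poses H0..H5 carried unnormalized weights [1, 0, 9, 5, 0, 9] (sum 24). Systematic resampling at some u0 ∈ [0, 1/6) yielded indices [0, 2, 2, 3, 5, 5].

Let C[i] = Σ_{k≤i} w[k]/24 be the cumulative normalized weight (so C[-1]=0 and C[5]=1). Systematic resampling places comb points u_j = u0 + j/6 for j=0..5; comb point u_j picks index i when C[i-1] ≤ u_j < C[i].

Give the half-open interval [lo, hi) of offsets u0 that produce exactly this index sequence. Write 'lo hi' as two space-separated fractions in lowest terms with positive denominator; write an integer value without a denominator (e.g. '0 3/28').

0 1/24

C = [1/24, 1/24, 5/12, 5/8, 5/8, 1]
j=0 picked index 0: u0 ∈ [0, 1/24)
j=1 picked index 2: u0 ∈ [-1/8, 1/4)
j=2 picked index 2: u0 ∈ [-7/24, 1/12)
j=3 picked index 3: u0 ∈ [-1/12, 1/8)
j=4 picked index 5: u0 ∈ [-1/24, 1/3)
j=5 picked index 5: u0 ∈ [-5/24, 1/6)
intersection: [0, 1/24)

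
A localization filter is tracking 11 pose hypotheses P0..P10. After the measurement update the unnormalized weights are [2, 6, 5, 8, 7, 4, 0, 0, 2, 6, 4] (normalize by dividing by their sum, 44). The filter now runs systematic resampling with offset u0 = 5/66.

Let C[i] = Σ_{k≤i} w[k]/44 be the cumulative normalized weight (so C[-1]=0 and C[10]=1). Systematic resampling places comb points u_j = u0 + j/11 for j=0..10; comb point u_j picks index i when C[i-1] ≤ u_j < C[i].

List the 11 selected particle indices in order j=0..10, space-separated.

C = [1/22, 2/11, 13/44, 21/44, 7/11, 8/11, 8/11, 8/11, 17/22, 10/11, 1]
j=0: u_0=5/66 ∈ [1/22, 2/11) → index 1
j=1: u_1=1/6 ∈ [1/22, 2/11) → index 1
j=2: u_2=17/66 ∈ [2/11, 13/44) → index 2
j=3: u_3=23/66 ∈ [13/44, 21/44) → index 3
j=4: u_4=29/66 ∈ [13/44, 21/44) → index 3
j=5: u_5=35/66 ∈ [21/44, 7/11) → index 4
j=6: u_6=41/66 ∈ [21/44, 7/11) → index 4
j=7: u_7=47/66 ∈ [7/11, 8/11) → index 5
j=8: u_8=53/66 ∈ [17/22, 10/11) → index 9
j=9: u_9=59/66 ∈ [17/22, 10/11) → index 9
j=10: u_10=65/66 ∈ [10/11, 1) → index 10

1 1 2 3 3 4 4 5 9 9 10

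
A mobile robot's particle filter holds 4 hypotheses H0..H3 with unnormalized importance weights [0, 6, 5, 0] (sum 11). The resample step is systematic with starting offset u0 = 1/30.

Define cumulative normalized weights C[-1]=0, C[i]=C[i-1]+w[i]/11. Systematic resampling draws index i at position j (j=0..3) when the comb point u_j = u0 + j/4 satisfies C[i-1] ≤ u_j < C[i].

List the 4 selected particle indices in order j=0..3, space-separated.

C = [0, 6/11, 1, 1]
j=0: u_0=1/30 ∈ [0, 6/11) → index 1
j=1: u_1=17/60 ∈ [0, 6/11) → index 1
j=2: u_2=8/15 ∈ [0, 6/11) → index 1
j=3: u_3=47/60 ∈ [6/11, 1) → index 2

1 1 1 2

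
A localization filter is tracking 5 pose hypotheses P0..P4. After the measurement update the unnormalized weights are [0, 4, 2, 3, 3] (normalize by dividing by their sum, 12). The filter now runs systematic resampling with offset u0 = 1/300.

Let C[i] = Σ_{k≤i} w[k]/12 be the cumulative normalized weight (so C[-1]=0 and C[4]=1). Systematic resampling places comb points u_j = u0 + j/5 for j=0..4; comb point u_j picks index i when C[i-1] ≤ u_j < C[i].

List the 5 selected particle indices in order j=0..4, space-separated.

C = [0, 1/3, 1/2, 3/4, 1]
j=0: u_0=1/300 ∈ [0, 1/3) → index 1
j=1: u_1=61/300 ∈ [0, 1/3) → index 1
j=2: u_2=121/300 ∈ [1/3, 1/2) → index 2
j=3: u_3=181/300 ∈ [1/2, 3/4) → index 3
j=4: u_4=241/300 ∈ [3/4, 1) → index 4

1 1 2 3 4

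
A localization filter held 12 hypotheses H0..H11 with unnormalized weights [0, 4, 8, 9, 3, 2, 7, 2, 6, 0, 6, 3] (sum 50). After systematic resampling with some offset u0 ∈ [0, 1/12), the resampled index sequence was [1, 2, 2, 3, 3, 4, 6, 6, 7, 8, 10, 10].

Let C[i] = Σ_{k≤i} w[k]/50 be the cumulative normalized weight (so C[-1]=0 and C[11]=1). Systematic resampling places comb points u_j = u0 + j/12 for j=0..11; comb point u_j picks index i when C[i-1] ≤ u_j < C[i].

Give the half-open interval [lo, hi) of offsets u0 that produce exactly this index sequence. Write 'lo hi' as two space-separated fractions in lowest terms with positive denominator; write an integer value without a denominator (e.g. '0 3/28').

C = [0, 2/25, 6/25, 21/50, 12/25, 13/25, 33/50, 7/10, 41/50, 41/50, 47/50, 1]
j=0 picked index 1: u0 ∈ [0, 2/25)
j=1 picked index 2: u0 ∈ [-1/300, 47/300)
j=2 picked index 2: u0 ∈ [-13/150, 11/150)
j=3 picked index 3: u0 ∈ [-1/100, 17/100)
j=4 picked index 3: u0 ∈ [-7/75, 13/150)
j=5 picked index 4: u0 ∈ [1/300, 19/300)
j=6 picked index 6: u0 ∈ [1/50, 4/25)
j=7 picked index 6: u0 ∈ [-19/300, 23/300)
j=8 picked index 7: u0 ∈ [-1/150, 1/30)
j=9 picked index 8: u0 ∈ [-1/20, 7/100)
j=10 picked index 10: u0 ∈ [-1/75, 8/75)
j=11 picked index 10: u0 ∈ [-29/300, 7/300)
intersection: [1/50, 7/300)

1/50 7/300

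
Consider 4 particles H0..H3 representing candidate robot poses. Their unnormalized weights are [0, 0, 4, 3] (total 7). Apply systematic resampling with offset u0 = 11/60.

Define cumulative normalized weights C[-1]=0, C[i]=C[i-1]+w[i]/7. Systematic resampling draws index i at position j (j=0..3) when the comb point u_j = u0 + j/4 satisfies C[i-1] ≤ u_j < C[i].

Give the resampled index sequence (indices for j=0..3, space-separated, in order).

2 2 3 3

C = [0, 0, 4/7, 1]
j=0: u_0=11/60 ∈ [0, 4/7) → index 2
j=1: u_1=13/30 ∈ [0, 4/7) → index 2
j=2: u_2=41/60 ∈ [4/7, 1) → index 3
j=3: u_3=14/15 ∈ [4/7, 1) → index 3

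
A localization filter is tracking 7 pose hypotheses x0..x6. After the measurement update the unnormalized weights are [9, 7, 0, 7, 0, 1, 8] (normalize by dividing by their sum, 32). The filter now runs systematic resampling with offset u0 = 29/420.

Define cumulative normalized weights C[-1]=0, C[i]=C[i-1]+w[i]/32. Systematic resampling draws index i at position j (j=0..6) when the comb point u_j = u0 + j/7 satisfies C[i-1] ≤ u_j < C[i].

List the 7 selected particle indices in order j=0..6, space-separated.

0 0 1 1 3 6 6

C = [9/32, 1/2, 1/2, 23/32, 23/32, 3/4, 1]
j=0: u_0=29/420 ∈ [0, 9/32) → index 0
j=1: u_1=89/420 ∈ [0, 9/32) → index 0
j=2: u_2=149/420 ∈ [9/32, 1/2) → index 1
j=3: u_3=209/420 ∈ [9/32, 1/2) → index 1
j=4: u_4=269/420 ∈ [1/2, 23/32) → index 3
j=5: u_5=47/60 ∈ [3/4, 1) → index 6
j=6: u_6=389/420 ∈ [3/4, 1) → index 6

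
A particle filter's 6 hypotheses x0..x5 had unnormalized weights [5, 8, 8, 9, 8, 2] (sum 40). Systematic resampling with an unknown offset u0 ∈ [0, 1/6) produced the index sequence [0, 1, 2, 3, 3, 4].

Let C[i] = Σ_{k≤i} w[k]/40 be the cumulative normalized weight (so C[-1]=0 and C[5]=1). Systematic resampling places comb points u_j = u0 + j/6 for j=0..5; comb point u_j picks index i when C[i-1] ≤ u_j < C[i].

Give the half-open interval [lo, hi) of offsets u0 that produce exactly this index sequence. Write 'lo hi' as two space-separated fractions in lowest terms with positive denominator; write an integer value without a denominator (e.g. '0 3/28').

C = [1/8, 13/40, 21/40, 3/4, 19/20, 1]
j=0 picked index 0: u0 ∈ [0, 1/8)
j=1 picked index 1: u0 ∈ [-1/24, 19/120)
j=2 picked index 2: u0 ∈ [-1/120, 23/120)
j=3 picked index 3: u0 ∈ [1/40, 1/4)
j=4 picked index 3: u0 ∈ [-17/120, 1/12)
j=5 picked index 4: u0 ∈ [-1/12, 7/60)
intersection: [1/40, 1/12)

1/40 1/12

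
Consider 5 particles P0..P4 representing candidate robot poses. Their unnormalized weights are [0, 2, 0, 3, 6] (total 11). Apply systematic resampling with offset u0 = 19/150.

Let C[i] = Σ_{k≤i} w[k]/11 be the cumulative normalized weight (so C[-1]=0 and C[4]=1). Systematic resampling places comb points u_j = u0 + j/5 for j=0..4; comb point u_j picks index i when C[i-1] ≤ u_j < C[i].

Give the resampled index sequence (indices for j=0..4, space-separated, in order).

C = [0, 2/11, 2/11, 5/11, 1]
j=0: u_0=19/150 ∈ [0, 2/11) → index 1
j=1: u_1=49/150 ∈ [2/11, 5/11) → index 3
j=2: u_2=79/150 ∈ [5/11, 1) → index 4
j=3: u_3=109/150 ∈ [5/11, 1) → index 4
j=4: u_4=139/150 ∈ [5/11, 1) → index 4

1 3 4 4 4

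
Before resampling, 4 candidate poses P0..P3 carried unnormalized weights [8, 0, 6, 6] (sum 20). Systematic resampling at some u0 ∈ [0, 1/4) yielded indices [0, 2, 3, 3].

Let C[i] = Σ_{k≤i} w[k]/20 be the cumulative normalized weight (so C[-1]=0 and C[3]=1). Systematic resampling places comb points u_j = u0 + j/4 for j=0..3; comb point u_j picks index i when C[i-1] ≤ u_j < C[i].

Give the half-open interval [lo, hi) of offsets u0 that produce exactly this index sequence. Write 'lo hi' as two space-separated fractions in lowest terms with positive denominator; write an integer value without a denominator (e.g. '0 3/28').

1/5 1/4

C = [2/5, 2/5, 7/10, 1]
j=0 picked index 0: u0 ∈ [0, 2/5)
j=1 picked index 2: u0 ∈ [3/20, 9/20)
j=2 picked index 3: u0 ∈ [1/5, 1/2)
j=3 picked index 3: u0 ∈ [-1/20, 1/4)
intersection: [1/5, 1/4)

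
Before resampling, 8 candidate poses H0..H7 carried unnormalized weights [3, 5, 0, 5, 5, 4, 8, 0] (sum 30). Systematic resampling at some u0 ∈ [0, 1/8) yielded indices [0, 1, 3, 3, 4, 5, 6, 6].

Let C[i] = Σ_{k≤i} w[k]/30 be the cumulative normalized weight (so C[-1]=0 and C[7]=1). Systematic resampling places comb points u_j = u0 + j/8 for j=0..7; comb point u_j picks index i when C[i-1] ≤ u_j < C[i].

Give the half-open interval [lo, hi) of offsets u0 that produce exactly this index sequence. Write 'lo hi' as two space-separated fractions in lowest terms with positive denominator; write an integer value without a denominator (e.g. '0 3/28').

C = [1/10, 4/15, 4/15, 13/30, 3/5, 11/15, 1, 1]
j=0 picked index 0: u0 ∈ [0, 1/10)
j=1 picked index 1: u0 ∈ [-1/40, 17/120)
j=2 picked index 3: u0 ∈ [1/60, 11/60)
j=3 picked index 3: u0 ∈ [-13/120, 7/120)
j=4 picked index 4: u0 ∈ [-1/15, 1/10)
j=5 picked index 5: u0 ∈ [-1/40, 13/120)
j=6 picked index 6: u0 ∈ [-1/60, 1/4)
j=7 picked index 6: u0 ∈ [-17/120, 1/8)
intersection: [1/60, 7/120)

1/60 7/120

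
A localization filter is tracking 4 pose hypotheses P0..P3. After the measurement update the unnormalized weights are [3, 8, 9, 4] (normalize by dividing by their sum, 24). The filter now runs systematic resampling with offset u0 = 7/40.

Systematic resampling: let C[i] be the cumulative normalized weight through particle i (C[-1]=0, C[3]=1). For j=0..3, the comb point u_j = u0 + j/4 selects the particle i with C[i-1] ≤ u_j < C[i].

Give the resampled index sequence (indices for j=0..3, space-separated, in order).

1 1 2 3

C = [1/8, 11/24, 5/6, 1]
j=0: u_0=7/40 ∈ [1/8, 11/24) → index 1
j=1: u_1=17/40 ∈ [1/8, 11/24) → index 1
j=2: u_2=27/40 ∈ [11/24, 5/6) → index 2
j=3: u_3=37/40 ∈ [5/6, 1) → index 3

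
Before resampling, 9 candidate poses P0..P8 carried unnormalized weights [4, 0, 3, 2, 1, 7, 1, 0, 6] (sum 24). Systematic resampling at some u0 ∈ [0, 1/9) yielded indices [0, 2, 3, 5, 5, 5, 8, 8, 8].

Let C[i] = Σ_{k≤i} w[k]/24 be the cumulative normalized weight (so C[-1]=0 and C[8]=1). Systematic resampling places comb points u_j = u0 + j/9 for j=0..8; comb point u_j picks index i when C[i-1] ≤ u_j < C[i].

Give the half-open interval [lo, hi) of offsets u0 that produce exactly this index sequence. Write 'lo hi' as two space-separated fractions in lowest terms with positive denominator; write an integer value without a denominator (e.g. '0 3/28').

C = [1/6, 1/6, 7/24, 3/8, 5/12, 17/24, 3/4, 3/4, 1]
j=0 picked index 0: u0 ∈ [0, 1/6)
j=1 picked index 2: u0 ∈ [1/18, 13/72)
j=2 picked index 3: u0 ∈ [5/72, 11/72)
j=3 picked index 5: u0 ∈ [1/12, 3/8)
j=4 picked index 5: u0 ∈ [-1/36, 19/72)
j=5 picked index 5: u0 ∈ [-5/36, 11/72)
j=6 picked index 8: u0 ∈ [1/12, 1/3)
j=7 picked index 8: u0 ∈ [-1/36, 2/9)
j=8 picked index 8: u0 ∈ [-5/36, 1/9)
intersection: [1/12, 1/9)

1/12 1/9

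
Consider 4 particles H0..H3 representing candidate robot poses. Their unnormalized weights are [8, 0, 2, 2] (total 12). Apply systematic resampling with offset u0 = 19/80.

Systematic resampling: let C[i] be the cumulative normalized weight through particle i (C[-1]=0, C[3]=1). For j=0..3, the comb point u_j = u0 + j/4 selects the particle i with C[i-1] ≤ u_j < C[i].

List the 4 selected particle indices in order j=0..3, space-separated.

C = [2/3, 2/3, 5/6, 1]
j=0: u_0=19/80 ∈ [0, 2/3) → index 0
j=1: u_1=39/80 ∈ [0, 2/3) → index 0
j=2: u_2=59/80 ∈ [2/3, 5/6) → index 2
j=3: u_3=79/80 ∈ [5/6, 1) → index 3

0 0 2 3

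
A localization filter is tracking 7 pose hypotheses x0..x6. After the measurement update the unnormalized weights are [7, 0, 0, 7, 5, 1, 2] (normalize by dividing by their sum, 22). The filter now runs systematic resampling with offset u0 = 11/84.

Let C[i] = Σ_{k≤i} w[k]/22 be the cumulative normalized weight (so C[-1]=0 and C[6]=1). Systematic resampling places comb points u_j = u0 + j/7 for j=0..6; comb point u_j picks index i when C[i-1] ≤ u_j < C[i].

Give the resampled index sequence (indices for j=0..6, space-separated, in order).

0 0 3 3 4 4 6

C = [7/22, 7/22, 7/22, 7/11, 19/22, 10/11, 1]
j=0: u_0=11/84 ∈ [0, 7/22) → index 0
j=1: u_1=23/84 ∈ [0, 7/22) → index 0
j=2: u_2=5/12 ∈ [7/22, 7/11) → index 3
j=3: u_3=47/84 ∈ [7/22, 7/11) → index 3
j=4: u_4=59/84 ∈ [7/11, 19/22) → index 4
j=5: u_5=71/84 ∈ [7/11, 19/22) → index 4
j=6: u_6=83/84 ∈ [10/11, 1) → index 6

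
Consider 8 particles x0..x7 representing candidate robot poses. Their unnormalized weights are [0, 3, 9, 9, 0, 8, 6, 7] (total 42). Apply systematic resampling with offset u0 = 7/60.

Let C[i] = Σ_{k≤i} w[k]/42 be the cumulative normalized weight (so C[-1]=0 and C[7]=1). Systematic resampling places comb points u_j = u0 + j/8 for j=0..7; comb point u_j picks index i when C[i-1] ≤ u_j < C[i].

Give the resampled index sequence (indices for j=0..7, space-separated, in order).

2 2 3 3 5 6 7 7

C = [0, 1/14, 2/7, 1/2, 1/2, 29/42, 5/6, 1]
j=0: u_0=7/60 ∈ [1/14, 2/7) → index 2
j=1: u_1=29/120 ∈ [1/14, 2/7) → index 2
j=2: u_2=11/30 ∈ [2/7, 1/2) → index 3
j=3: u_3=59/120 ∈ [2/7, 1/2) → index 3
j=4: u_4=37/60 ∈ [1/2, 29/42) → index 5
j=5: u_5=89/120 ∈ [29/42, 5/6) → index 6
j=6: u_6=13/15 ∈ [5/6, 1) → index 7
j=7: u_7=119/120 ∈ [5/6, 1) → index 7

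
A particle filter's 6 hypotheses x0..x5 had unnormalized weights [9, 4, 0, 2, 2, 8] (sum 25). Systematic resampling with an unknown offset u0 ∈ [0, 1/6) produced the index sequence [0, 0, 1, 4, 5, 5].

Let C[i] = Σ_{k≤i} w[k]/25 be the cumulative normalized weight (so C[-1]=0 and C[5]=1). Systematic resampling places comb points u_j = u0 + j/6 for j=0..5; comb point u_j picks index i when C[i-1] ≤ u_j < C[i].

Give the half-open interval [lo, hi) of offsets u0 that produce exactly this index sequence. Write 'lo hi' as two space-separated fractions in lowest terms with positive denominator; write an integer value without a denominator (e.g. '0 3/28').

C = [9/25, 13/25, 13/25, 3/5, 17/25, 1]
j=0 picked index 0: u0 ∈ [0, 9/25)
j=1 picked index 0: u0 ∈ [-1/6, 29/150)
j=2 picked index 1: u0 ∈ [2/75, 14/75)
j=3 picked index 4: u0 ∈ [1/10, 9/50)
j=4 picked index 5: u0 ∈ [1/75, 1/3)
j=5 picked index 5: u0 ∈ [-23/150, 1/6)
intersection: [1/10, 1/6)

1/10 1/6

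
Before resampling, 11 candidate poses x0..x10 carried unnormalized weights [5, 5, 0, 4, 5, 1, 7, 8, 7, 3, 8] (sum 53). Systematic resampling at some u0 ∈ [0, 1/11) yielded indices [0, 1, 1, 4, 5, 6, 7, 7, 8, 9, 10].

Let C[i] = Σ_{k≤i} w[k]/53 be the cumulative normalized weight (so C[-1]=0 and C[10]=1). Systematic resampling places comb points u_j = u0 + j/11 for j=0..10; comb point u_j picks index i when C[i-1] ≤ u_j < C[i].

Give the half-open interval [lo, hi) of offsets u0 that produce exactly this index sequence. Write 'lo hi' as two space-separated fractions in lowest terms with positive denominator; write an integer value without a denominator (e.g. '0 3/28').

2/583 4/583

C = [5/53, 10/53, 10/53, 14/53, 19/53, 20/53, 27/53, 35/53, 42/53, 45/53, 1]
j=0 picked index 0: u0 ∈ [0, 5/53)
j=1 picked index 1: u0 ∈ [2/583, 57/583)
j=2 picked index 1: u0 ∈ [-51/583, 4/583)
j=3 picked index 4: u0 ∈ [-5/583, 50/583)
j=4 picked index 5: u0 ∈ [-3/583, 8/583)
j=5 picked index 6: u0 ∈ [-45/583, 32/583)
j=6 picked index 7: u0 ∈ [-21/583, 67/583)
j=7 picked index 7: u0 ∈ [-74/583, 14/583)
j=8 picked index 8: u0 ∈ [-39/583, 38/583)
j=9 picked index 9: u0 ∈ [-15/583, 18/583)
j=10 picked index 10: u0 ∈ [-35/583, 1/11)
intersection: [2/583, 4/583)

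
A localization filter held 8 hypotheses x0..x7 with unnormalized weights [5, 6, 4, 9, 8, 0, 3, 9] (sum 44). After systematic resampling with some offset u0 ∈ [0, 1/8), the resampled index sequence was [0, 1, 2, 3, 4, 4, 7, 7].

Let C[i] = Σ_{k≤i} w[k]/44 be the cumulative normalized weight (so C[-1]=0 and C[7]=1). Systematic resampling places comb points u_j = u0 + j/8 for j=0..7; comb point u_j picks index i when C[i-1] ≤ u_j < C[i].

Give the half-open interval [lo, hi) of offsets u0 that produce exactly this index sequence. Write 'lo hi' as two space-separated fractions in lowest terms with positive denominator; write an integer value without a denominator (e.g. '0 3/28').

1/22 1/11

C = [5/44, 1/4, 15/44, 6/11, 8/11, 8/11, 35/44, 1]
j=0 picked index 0: u0 ∈ [0, 5/44)
j=1 picked index 1: u0 ∈ [-1/88, 1/8)
j=2 picked index 2: u0 ∈ [0, 1/11)
j=3 picked index 3: u0 ∈ [-3/88, 15/88)
j=4 picked index 4: u0 ∈ [1/22, 5/22)
j=5 picked index 4: u0 ∈ [-7/88, 9/88)
j=6 picked index 7: u0 ∈ [1/22, 1/4)
j=7 picked index 7: u0 ∈ [-7/88, 1/8)
intersection: [1/22, 1/11)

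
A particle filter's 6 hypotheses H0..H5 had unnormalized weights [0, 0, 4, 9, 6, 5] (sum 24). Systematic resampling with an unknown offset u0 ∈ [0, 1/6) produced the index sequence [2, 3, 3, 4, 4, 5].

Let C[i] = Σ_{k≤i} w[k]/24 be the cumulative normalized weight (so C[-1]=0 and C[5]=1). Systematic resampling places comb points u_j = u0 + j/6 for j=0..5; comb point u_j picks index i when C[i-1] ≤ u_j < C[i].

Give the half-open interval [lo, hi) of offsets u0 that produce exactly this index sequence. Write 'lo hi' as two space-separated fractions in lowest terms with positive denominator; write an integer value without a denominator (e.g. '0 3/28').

1/24 1/8

C = [0, 0, 1/6, 13/24, 19/24, 1]
j=0 picked index 2: u0 ∈ [0, 1/6)
j=1 picked index 3: u0 ∈ [0, 3/8)
j=2 picked index 3: u0 ∈ [-1/6, 5/24)
j=3 picked index 4: u0 ∈ [1/24, 7/24)
j=4 picked index 4: u0 ∈ [-1/8, 1/8)
j=5 picked index 5: u0 ∈ [-1/24, 1/6)
intersection: [1/24, 1/8)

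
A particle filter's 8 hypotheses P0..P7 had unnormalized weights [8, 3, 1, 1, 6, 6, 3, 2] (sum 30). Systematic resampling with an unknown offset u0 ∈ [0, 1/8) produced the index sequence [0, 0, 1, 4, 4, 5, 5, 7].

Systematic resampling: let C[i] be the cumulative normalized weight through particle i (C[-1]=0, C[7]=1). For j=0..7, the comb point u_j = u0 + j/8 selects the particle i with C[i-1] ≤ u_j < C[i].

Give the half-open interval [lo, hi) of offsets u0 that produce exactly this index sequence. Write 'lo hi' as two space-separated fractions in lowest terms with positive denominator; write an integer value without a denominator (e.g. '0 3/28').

7/120 1/12

C = [4/15, 11/30, 2/5, 13/30, 19/30, 5/6, 14/15, 1]
j=0 picked index 0: u0 ∈ [0, 4/15)
j=1 picked index 0: u0 ∈ [-1/8, 17/120)
j=2 picked index 1: u0 ∈ [1/60, 7/60)
j=3 picked index 4: u0 ∈ [7/120, 31/120)
j=4 picked index 4: u0 ∈ [-1/15, 2/15)
j=5 picked index 5: u0 ∈ [1/120, 5/24)
j=6 picked index 5: u0 ∈ [-7/60, 1/12)
j=7 picked index 7: u0 ∈ [7/120, 1/8)
intersection: [7/120, 1/12)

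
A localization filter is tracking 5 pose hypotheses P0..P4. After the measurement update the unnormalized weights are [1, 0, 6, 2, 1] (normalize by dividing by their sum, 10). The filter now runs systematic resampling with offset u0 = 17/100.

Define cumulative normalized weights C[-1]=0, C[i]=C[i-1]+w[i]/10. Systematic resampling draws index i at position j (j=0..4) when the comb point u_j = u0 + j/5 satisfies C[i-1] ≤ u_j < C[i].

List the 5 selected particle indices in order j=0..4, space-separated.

C = [1/10, 1/10, 7/10, 9/10, 1]
j=0: u_0=17/100 ∈ [1/10, 7/10) → index 2
j=1: u_1=37/100 ∈ [1/10, 7/10) → index 2
j=2: u_2=57/100 ∈ [1/10, 7/10) → index 2
j=3: u_3=77/100 ∈ [7/10, 9/10) → index 3
j=4: u_4=97/100 ∈ [9/10, 1) → index 4

2 2 2 3 4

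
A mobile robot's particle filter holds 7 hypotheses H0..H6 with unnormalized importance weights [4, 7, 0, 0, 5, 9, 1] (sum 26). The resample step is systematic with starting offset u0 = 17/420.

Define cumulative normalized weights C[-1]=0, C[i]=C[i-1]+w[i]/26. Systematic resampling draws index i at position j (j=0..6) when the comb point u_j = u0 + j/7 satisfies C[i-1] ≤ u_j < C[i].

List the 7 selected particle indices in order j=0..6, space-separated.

C = [2/13, 11/26, 11/26, 11/26, 8/13, 25/26, 1]
j=0: u_0=17/420 ∈ [0, 2/13) → index 0
j=1: u_1=11/60 ∈ [2/13, 11/26) → index 1
j=2: u_2=137/420 ∈ [2/13, 11/26) → index 1
j=3: u_3=197/420 ∈ [11/26, 8/13) → index 4
j=4: u_4=257/420 ∈ [11/26, 8/13) → index 4
j=5: u_5=317/420 ∈ [8/13, 25/26) → index 5
j=6: u_6=377/420 ∈ [8/13, 25/26) → index 5

0 1 1 4 4 5 5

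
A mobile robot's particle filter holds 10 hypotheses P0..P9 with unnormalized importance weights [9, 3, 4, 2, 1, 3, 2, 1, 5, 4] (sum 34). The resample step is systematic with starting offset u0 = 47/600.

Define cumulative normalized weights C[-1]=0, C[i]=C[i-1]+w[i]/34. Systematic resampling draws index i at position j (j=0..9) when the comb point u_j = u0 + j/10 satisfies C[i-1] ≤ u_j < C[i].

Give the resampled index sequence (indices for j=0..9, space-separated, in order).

0 0 1 2 3 5 6 8 8 9

C = [9/34, 6/17, 8/17, 9/17, 19/34, 11/17, 12/17, 25/34, 15/17, 1]
j=0: u_0=47/600 ∈ [0, 9/34) → index 0
j=1: u_1=107/600 ∈ [0, 9/34) → index 0
j=2: u_2=167/600 ∈ [9/34, 6/17) → index 1
j=3: u_3=227/600 ∈ [6/17, 8/17) → index 2
j=4: u_4=287/600 ∈ [8/17, 9/17) → index 3
j=5: u_5=347/600 ∈ [19/34, 11/17) → index 5
j=6: u_6=407/600 ∈ [11/17, 12/17) → index 6
j=7: u_7=467/600 ∈ [25/34, 15/17) → index 8
j=8: u_8=527/600 ∈ [25/34, 15/17) → index 8
j=9: u_9=587/600 ∈ [15/17, 1) → index 9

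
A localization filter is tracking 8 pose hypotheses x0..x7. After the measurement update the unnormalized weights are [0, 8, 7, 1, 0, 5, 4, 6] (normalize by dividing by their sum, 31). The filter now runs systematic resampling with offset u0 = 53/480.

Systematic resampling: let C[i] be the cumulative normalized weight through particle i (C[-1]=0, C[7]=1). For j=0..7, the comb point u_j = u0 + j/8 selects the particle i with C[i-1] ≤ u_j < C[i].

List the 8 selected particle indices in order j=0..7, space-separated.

1 1 2 3 5 6 7 7

C = [0, 8/31, 15/31, 16/31, 16/31, 21/31, 25/31, 1]
j=0: u_0=53/480 ∈ [0, 8/31) → index 1
j=1: u_1=113/480 ∈ [0, 8/31) → index 1
j=2: u_2=173/480 ∈ [8/31, 15/31) → index 2
j=3: u_3=233/480 ∈ [15/31, 16/31) → index 3
j=4: u_4=293/480 ∈ [16/31, 21/31) → index 5
j=5: u_5=353/480 ∈ [21/31, 25/31) → index 6
j=6: u_6=413/480 ∈ [25/31, 1) → index 7
j=7: u_7=473/480 ∈ [25/31, 1) → index 7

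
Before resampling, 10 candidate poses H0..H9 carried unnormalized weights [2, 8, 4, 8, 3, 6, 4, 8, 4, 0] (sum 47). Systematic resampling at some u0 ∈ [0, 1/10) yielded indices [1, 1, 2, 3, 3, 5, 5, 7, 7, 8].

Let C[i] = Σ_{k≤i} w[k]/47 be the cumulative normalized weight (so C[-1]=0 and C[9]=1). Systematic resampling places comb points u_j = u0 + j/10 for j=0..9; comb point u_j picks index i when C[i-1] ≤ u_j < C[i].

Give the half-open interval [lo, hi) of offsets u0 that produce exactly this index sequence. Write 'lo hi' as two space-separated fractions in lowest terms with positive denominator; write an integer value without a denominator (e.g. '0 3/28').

C = [2/47, 10/47, 14/47, 22/47, 25/47, 31/47, 35/47, 43/47, 1, 1]
j=0 picked index 1: u0 ∈ [2/47, 10/47)
j=1 picked index 1: u0 ∈ [-27/470, 53/470)
j=2 picked index 2: u0 ∈ [3/235, 23/235)
j=3 picked index 3: u0 ∈ [-1/470, 79/470)
j=4 picked index 3: u0 ∈ [-24/235, 16/235)
j=5 picked index 5: u0 ∈ [3/94, 15/94)
j=6 picked index 5: u0 ∈ [-16/235, 14/235)
j=7 picked index 7: u0 ∈ [21/470, 101/470)
j=8 picked index 7: u0 ∈ [-13/235, 27/235)
j=9 picked index 8: u0 ∈ [7/470, 1/10)
intersection: [21/470, 14/235)

21/470 14/235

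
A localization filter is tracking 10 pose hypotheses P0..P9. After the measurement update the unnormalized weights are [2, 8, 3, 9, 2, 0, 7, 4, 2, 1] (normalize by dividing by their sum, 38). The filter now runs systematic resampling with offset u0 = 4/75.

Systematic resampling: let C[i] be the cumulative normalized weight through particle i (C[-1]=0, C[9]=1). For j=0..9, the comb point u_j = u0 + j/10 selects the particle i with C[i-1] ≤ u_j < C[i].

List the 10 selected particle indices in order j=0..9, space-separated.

C = [1/19, 5/19, 13/38, 11/19, 12/19, 12/19, 31/38, 35/38, 37/38, 1]
j=0: u_0=4/75 ∈ [1/19, 5/19) → index 1
j=1: u_1=23/150 ∈ [1/19, 5/19) → index 1
j=2: u_2=19/75 ∈ [1/19, 5/19) → index 1
j=3: u_3=53/150 ∈ [13/38, 11/19) → index 3
j=4: u_4=34/75 ∈ [13/38, 11/19) → index 3
j=5: u_5=83/150 ∈ [13/38, 11/19) → index 3
j=6: u_6=49/75 ∈ [12/19, 31/38) → index 6
j=7: u_7=113/150 ∈ [12/19, 31/38) → index 6
j=8: u_8=64/75 ∈ [31/38, 35/38) → index 7
j=9: u_9=143/150 ∈ [35/38, 37/38) → index 8

1 1 1 3 3 3 6 6 7 8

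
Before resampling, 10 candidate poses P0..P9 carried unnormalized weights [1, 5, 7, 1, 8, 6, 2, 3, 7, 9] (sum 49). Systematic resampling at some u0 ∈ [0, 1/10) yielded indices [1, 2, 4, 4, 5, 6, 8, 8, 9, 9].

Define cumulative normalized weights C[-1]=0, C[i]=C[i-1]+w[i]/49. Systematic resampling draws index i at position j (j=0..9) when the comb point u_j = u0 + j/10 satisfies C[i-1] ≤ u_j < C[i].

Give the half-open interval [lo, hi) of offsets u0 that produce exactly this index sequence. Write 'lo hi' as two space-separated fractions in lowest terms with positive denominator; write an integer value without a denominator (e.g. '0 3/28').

C = [1/49, 6/49, 13/49, 2/7, 22/49, 4/7, 30/49, 33/49, 40/49, 1]
j=0 picked index 1: u0 ∈ [1/49, 6/49)
j=1 picked index 2: u0 ∈ [11/490, 81/490)
j=2 picked index 4: u0 ∈ [3/35, 61/245)
j=3 picked index 4: u0 ∈ [-1/70, 73/490)
j=4 picked index 5: u0 ∈ [12/245, 6/35)
j=5 picked index 6: u0 ∈ [1/14, 11/98)
j=6 picked index 8: u0 ∈ [18/245, 53/245)
j=7 picked index 8: u0 ∈ [-13/490, 57/490)
j=8 picked index 9: u0 ∈ [4/245, 1/5)
j=9 picked index 9: u0 ∈ [-41/490, 1/10)
intersection: [3/35, 1/10)

3/35 1/10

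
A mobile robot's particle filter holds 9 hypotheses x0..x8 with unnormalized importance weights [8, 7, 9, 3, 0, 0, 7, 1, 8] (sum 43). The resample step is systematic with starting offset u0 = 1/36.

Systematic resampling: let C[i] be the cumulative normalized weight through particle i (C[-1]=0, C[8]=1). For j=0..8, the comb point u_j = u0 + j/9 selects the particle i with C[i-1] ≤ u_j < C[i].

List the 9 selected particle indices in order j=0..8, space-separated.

C = [8/43, 15/43, 24/43, 27/43, 27/43, 27/43, 34/43, 35/43, 1]
j=0: u_0=1/36 ∈ [0, 8/43) → index 0
j=1: u_1=5/36 ∈ [0, 8/43) → index 0
j=2: u_2=1/4 ∈ [8/43, 15/43) → index 1
j=3: u_3=13/36 ∈ [15/43, 24/43) → index 2
j=4: u_4=17/36 ∈ [15/43, 24/43) → index 2
j=5: u_5=7/12 ∈ [24/43, 27/43) → index 3
j=6: u_6=25/36 ∈ [27/43, 34/43) → index 6
j=7: u_7=29/36 ∈ [34/43, 35/43) → index 7
j=8: u_8=11/12 ∈ [35/43, 1) → index 8

0 0 1 2 2 3 6 7 8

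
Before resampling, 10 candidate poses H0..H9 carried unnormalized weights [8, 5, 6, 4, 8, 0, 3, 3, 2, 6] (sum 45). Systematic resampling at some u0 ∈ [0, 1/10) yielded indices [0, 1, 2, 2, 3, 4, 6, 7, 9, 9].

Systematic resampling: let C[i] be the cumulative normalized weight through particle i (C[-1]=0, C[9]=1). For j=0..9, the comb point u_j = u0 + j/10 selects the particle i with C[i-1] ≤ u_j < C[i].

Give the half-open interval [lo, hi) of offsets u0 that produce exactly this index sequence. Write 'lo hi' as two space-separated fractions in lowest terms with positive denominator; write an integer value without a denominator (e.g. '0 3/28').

C = [8/45, 13/45, 19/45, 23/45, 31/45, 31/45, 34/45, 37/45, 13/15, 1]
j=0 picked index 0: u0 ∈ [0, 8/45)
j=1 picked index 1: u0 ∈ [7/90, 17/90)
j=2 picked index 2: u0 ∈ [4/45, 2/9)
j=3 picked index 2: u0 ∈ [-1/90, 11/90)
j=4 picked index 3: u0 ∈ [1/45, 1/9)
j=5 picked index 4: u0 ∈ [1/90, 17/90)
j=6 picked index 6: u0 ∈ [4/45, 7/45)
j=7 picked index 7: u0 ∈ [1/18, 11/90)
j=8 picked index 9: u0 ∈ [1/15, 1/5)
j=9 picked index 9: u0 ∈ [-1/30, 1/10)
intersection: [4/45, 1/10)

4/45 1/10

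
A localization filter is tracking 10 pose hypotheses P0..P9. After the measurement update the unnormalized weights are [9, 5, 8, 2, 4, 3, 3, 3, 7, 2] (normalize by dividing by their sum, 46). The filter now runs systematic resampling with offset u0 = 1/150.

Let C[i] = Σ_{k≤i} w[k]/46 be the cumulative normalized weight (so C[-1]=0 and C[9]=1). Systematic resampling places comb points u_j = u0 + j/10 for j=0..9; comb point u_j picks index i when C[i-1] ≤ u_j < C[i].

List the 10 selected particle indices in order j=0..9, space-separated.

0 0 1 2 2 3 4 6 8 8

C = [9/46, 7/23, 11/23, 12/23, 14/23, 31/46, 17/23, 37/46, 22/23, 1]
j=0: u_0=1/150 ∈ [0, 9/46) → index 0
j=1: u_1=8/75 ∈ [0, 9/46) → index 0
j=2: u_2=31/150 ∈ [9/46, 7/23) → index 1
j=3: u_3=23/75 ∈ [7/23, 11/23) → index 2
j=4: u_4=61/150 ∈ [7/23, 11/23) → index 2
j=5: u_5=38/75 ∈ [11/23, 12/23) → index 3
j=6: u_6=91/150 ∈ [12/23, 14/23) → index 4
j=7: u_7=53/75 ∈ [31/46, 17/23) → index 6
j=8: u_8=121/150 ∈ [37/46, 22/23) → index 8
j=9: u_9=68/75 ∈ [37/46, 22/23) → index 8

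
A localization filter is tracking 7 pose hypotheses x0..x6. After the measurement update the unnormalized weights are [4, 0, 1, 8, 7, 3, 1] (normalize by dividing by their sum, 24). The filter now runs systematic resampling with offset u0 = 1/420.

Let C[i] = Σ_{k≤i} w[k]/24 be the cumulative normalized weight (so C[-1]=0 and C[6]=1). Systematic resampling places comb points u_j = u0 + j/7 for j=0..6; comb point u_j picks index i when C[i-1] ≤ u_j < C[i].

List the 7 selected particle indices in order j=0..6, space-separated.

C = [1/6, 1/6, 5/24, 13/24, 5/6, 23/24, 1]
j=0: u_0=1/420 ∈ [0, 1/6) → index 0
j=1: u_1=61/420 ∈ [0, 1/6) → index 0
j=2: u_2=121/420 ∈ [5/24, 13/24) → index 3
j=3: u_3=181/420 ∈ [5/24, 13/24) → index 3
j=4: u_4=241/420 ∈ [13/24, 5/6) → index 4
j=5: u_5=43/60 ∈ [13/24, 5/6) → index 4
j=6: u_6=361/420 ∈ [5/6, 23/24) → index 5

0 0 3 3 4 4 5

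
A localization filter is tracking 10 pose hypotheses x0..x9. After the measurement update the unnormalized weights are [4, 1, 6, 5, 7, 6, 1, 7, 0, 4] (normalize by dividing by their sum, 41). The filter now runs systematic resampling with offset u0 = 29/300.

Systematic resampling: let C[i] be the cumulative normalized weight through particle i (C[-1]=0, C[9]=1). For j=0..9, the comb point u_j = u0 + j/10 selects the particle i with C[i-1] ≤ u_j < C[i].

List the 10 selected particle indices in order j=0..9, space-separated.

0 2 3 4 4 5 5 7 7 9

C = [4/41, 5/41, 11/41, 16/41, 23/41, 29/41, 30/41, 37/41, 37/41, 1]
j=0: u_0=29/300 ∈ [0, 4/41) → index 0
j=1: u_1=59/300 ∈ [5/41, 11/41) → index 2
j=2: u_2=89/300 ∈ [11/41, 16/41) → index 3
j=3: u_3=119/300 ∈ [16/41, 23/41) → index 4
j=4: u_4=149/300 ∈ [16/41, 23/41) → index 4
j=5: u_5=179/300 ∈ [23/41, 29/41) → index 5
j=6: u_6=209/300 ∈ [23/41, 29/41) → index 5
j=7: u_7=239/300 ∈ [30/41, 37/41) → index 7
j=8: u_8=269/300 ∈ [30/41, 37/41) → index 7
j=9: u_9=299/300 ∈ [37/41, 1) → index 9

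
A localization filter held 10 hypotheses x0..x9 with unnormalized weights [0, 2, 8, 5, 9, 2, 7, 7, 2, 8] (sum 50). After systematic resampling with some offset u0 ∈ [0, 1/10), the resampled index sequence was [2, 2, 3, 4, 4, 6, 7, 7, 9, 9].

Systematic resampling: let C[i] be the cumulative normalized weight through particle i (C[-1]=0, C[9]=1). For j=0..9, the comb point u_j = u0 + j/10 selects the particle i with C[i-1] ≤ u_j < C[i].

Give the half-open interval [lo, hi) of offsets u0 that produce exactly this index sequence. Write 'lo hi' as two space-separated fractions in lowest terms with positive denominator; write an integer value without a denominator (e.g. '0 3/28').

3/50 2/25

C = [0, 1/25, 1/5, 3/10, 12/25, 13/25, 33/50, 4/5, 21/25, 1]
j=0 picked index 2: u0 ∈ [1/25, 1/5)
j=1 picked index 2: u0 ∈ [-3/50, 1/10)
j=2 picked index 3: u0 ∈ [0, 1/10)
j=3 picked index 4: u0 ∈ [0, 9/50)
j=4 picked index 4: u0 ∈ [-1/10, 2/25)
j=5 picked index 6: u0 ∈ [1/50, 4/25)
j=6 picked index 7: u0 ∈ [3/50, 1/5)
j=7 picked index 7: u0 ∈ [-1/25, 1/10)
j=8 picked index 9: u0 ∈ [1/25, 1/5)
j=9 picked index 9: u0 ∈ [-3/50, 1/10)
intersection: [3/50, 2/25)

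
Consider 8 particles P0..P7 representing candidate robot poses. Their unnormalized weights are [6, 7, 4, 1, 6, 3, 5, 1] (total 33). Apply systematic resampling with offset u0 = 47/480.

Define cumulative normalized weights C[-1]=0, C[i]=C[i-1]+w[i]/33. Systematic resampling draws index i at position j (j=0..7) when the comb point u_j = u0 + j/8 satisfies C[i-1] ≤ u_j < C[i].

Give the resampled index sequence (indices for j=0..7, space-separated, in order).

0 1 1 2 4 4 6 7

C = [2/11, 13/33, 17/33, 6/11, 8/11, 9/11, 32/33, 1]
j=0: u_0=47/480 ∈ [0, 2/11) → index 0
j=1: u_1=107/480 ∈ [2/11, 13/33) → index 1
j=2: u_2=167/480 ∈ [2/11, 13/33) → index 1
j=3: u_3=227/480 ∈ [13/33, 17/33) → index 2
j=4: u_4=287/480 ∈ [6/11, 8/11) → index 4
j=5: u_5=347/480 ∈ [6/11, 8/11) → index 4
j=6: u_6=407/480 ∈ [9/11, 32/33) → index 6
j=7: u_7=467/480 ∈ [32/33, 1) → index 7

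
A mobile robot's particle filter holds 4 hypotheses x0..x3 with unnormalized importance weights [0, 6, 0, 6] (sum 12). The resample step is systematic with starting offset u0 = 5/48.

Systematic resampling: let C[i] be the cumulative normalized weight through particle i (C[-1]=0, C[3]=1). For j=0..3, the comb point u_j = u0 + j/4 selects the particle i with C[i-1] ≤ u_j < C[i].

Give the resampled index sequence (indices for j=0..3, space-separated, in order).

C = [0, 1/2, 1/2, 1]
j=0: u_0=5/48 ∈ [0, 1/2) → index 1
j=1: u_1=17/48 ∈ [0, 1/2) → index 1
j=2: u_2=29/48 ∈ [1/2, 1) → index 3
j=3: u_3=41/48 ∈ [1/2, 1) → index 3

1 1 3 3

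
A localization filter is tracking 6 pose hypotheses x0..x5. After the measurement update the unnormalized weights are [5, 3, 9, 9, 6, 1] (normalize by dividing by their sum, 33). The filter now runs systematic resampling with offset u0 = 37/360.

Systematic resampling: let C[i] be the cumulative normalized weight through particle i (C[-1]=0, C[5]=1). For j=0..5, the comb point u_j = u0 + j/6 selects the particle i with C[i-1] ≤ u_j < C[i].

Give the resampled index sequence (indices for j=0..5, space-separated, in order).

0 2 2 3 3 4

C = [5/33, 8/33, 17/33, 26/33, 32/33, 1]
j=0: u_0=37/360 ∈ [0, 5/33) → index 0
j=1: u_1=97/360 ∈ [8/33, 17/33) → index 2
j=2: u_2=157/360 ∈ [8/33, 17/33) → index 2
j=3: u_3=217/360 ∈ [17/33, 26/33) → index 3
j=4: u_4=277/360 ∈ [17/33, 26/33) → index 3
j=5: u_5=337/360 ∈ [26/33, 32/33) → index 4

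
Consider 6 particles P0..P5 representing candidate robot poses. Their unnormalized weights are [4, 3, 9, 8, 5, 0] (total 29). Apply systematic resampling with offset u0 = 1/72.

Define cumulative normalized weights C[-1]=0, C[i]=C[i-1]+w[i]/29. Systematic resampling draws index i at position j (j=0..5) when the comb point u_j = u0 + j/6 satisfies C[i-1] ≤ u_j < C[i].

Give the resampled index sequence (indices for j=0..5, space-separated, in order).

0 1 2 2 3 4

C = [4/29, 7/29, 16/29, 24/29, 1, 1]
j=0: u_0=1/72 ∈ [0, 4/29) → index 0
j=1: u_1=13/72 ∈ [4/29, 7/29) → index 1
j=2: u_2=25/72 ∈ [7/29, 16/29) → index 2
j=3: u_3=37/72 ∈ [7/29, 16/29) → index 2
j=4: u_4=49/72 ∈ [16/29, 24/29) → index 3
j=5: u_5=61/72 ∈ [24/29, 1) → index 4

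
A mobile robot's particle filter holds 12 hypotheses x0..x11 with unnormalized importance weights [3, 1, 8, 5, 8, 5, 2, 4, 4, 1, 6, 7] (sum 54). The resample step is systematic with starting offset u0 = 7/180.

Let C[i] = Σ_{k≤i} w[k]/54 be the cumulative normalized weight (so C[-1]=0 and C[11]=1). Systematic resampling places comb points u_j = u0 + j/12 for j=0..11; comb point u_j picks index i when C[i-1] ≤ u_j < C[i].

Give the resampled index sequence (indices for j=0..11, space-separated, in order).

C = [1/18, 2/27, 2/9, 17/54, 25/54, 5/9, 16/27, 2/3, 20/27, 41/54, 47/54, 1]
j=0: u_0=7/180 ∈ [0, 1/18) → index 0
j=1: u_1=11/90 ∈ [2/27, 2/9) → index 2
j=2: u_2=37/180 ∈ [2/27, 2/9) → index 2
j=3: u_3=13/45 ∈ [2/9, 17/54) → index 3
j=4: u_4=67/180 ∈ [17/54, 25/54) → index 4
j=5: u_5=41/90 ∈ [17/54, 25/54) → index 4
j=6: u_6=97/180 ∈ [25/54, 5/9) → index 5
j=7: u_7=28/45 ∈ [16/27, 2/3) → index 7
j=8: u_8=127/180 ∈ [2/3, 20/27) → index 8
j=9: u_9=71/90 ∈ [41/54, 47/54) → index 10
j=10: u_10=157/180 ∈ [47/54, 1) → index 11
j=11: u_11=43/45 ∈ [47/54, 1) → index 11

0 2 2 3 4 4 5 7 8 10 11 11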